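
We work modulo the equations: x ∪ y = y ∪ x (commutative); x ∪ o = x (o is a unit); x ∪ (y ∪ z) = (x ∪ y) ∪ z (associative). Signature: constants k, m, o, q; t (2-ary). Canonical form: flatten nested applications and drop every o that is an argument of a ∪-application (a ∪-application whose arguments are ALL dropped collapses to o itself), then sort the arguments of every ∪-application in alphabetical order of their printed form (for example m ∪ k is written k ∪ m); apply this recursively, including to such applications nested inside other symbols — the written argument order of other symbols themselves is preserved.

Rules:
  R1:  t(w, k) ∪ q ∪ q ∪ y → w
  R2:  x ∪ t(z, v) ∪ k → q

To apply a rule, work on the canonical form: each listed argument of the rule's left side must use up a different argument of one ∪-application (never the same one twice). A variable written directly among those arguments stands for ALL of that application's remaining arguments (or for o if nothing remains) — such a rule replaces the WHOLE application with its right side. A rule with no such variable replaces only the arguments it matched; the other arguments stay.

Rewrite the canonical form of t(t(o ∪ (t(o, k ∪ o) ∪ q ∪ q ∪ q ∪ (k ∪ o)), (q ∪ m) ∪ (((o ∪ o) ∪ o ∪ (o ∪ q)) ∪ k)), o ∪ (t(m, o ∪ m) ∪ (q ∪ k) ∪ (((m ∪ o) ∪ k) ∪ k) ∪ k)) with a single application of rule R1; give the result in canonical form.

Answer: t(t(o, k ∪ m ∪ q ∪ q), k ∪ k ∪ k ∪ k ∪ m ∪ q ∪ t(m, m))

Derivation:
Canonical form:  t(t(k ∪ q ∪ q ∪ q ∪ t(o, k), k ∪ m ∪ q ∪ q), k ∪ k ∪ k ∪ k ∪ m ∪ q ∪ t(m, m))
Match R1:  consume q, q, t(o, k);  w := o, y := k ∪ q
Every leftover argument binds to the variable; the entire application is replaced.
New term:  t(t(o, k ∪ m ∪ q ∪ q), k ∪ k ∪ k ∪ k ∪ m ∪ q ∪ t(m, m))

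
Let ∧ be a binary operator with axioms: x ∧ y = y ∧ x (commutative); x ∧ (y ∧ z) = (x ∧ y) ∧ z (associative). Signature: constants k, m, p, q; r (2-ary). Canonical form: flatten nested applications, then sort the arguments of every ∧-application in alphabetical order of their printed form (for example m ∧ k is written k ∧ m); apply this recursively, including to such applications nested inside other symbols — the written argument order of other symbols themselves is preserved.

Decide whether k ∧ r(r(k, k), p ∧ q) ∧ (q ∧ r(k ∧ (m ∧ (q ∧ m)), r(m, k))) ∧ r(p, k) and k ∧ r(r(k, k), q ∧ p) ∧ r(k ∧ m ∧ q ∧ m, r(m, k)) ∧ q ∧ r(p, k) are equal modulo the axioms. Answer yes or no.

Answer: yes — both canonical forms are k ∧ q ∧ r(k ∧ m ∧ m ∧ q, r(m, k)) ∧ r(p, k) ∧ r(r(k, k), p ∧ q)

Derivation:
Left:  k ∧ r(r(k, k), p ∧ q) ∧ (q ∧ r(k ∧ (m ∧ (q ∧ m)), r(m, k))) ∧ r(p, k)
  Flatten:  k ∧ r(r(k, k), p ∧ q) ∧ q ∧ r(k ∧ (m ∧ (q ∧ m)), r(m, k)) ∧ r(p, k)
  Canonicalize subterm:  r(k ∧ (m ∧ (q ∧ m)), r(m, k))  →  r(k ∧ m ∧ m ∧ q, r(m, k))
  Sort arguments:  k ∧ q ∧ r(k ∧ m ∧ m ∧ q, r(m, k)) ∧ r(p, k) ∧ r(r(k, k), p ∧ q)
Right:  k ∧ r(r(k, k), q ∧ p) ∧ r(k ∧ m ∧ q ∧ m, r(m, k)) ∧ q ∧ r(p, k)
  Inside:  r(r(k, k), q ∧ p)  →  r(r(k, k), p ∧ q)
  Simplify inside:  r(k ∧ m ∧ q ∧ m, r(m, k))  →  r(k ∧ m ∧ m ∧ q, r(m, k))
  Sort arguments:  k ∧ q ∧ r(k ∧ m ∧ m ∧ q, r(m, k)) ∧ r(p, k) ∧ r(r(k, k), p ∧ q)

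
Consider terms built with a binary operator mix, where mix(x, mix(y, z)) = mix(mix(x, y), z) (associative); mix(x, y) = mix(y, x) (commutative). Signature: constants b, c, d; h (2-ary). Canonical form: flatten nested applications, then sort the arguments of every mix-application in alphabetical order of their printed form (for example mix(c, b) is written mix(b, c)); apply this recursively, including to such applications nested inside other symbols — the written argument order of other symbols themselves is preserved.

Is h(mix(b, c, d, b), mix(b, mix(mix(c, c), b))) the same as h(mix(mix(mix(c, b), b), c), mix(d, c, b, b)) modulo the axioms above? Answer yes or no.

Left:  h(mix(b, c, d, b), mix(b, mix(mix(c, c), b)))
  Focus inside:  mix(b, mix(mix(c, c), b))
  Un-nest:  mix(b, c, c, b)
  Order the arguments:  mix(b, b, c, c)
  Reassemble:  h(mix(b, b, c, d), mix(b, b, c, c))
Right:  h(mix(mix(mix(c, b), b), c), mix(d, c, b, b))
  Work inside:  mix(mix(mix(c, b), b), c)
  Merge nested applications:  mix(c, b, b, c)
  Order the arguments:  mix(b, b, c, c)
  Reassemble:  h(mix(b, b, c, c), mix(b, b, c, d))

Answer: no — h(mix(b, b, c, d), mix(b, b, c, c)) vs h(mix(b, b, c, c), mix(b, b, c, d))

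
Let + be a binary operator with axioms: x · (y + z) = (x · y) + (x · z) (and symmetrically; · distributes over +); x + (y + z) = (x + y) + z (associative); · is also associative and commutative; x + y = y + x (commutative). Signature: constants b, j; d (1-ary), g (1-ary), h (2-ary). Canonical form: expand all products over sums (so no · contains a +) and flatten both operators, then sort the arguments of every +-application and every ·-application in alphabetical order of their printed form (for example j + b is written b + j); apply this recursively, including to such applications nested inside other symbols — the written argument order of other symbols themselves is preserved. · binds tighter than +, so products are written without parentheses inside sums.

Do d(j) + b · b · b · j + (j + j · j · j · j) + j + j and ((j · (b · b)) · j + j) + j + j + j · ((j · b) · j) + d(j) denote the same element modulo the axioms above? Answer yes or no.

Answer: no — b · b · b · j + d(j) + j + j + j + j · j · j · j vs b · b · j · j + b · j · j · j + d(j) + j + j + j

Derivation:
Left:  d(j) + b · b · b · j + (j + j · j · j · j) + j + j
  Un-nest:  d(j) + b · b · b · j + j + j · j · j · j + j + j
  Sort:  b · b · b · j + d(j) + j + j + j + j · j · j · j
Right:  ((j · (b · b)) · j + j) + j + j + j · ((j · b) · j) + d(j)
  Merge nested applications:  b · b · j · j + j + j + j + b · j · j · j + d(j)
  Order the arguments:  b · b · j · j + b · j · j · j + d(j) + j + j + j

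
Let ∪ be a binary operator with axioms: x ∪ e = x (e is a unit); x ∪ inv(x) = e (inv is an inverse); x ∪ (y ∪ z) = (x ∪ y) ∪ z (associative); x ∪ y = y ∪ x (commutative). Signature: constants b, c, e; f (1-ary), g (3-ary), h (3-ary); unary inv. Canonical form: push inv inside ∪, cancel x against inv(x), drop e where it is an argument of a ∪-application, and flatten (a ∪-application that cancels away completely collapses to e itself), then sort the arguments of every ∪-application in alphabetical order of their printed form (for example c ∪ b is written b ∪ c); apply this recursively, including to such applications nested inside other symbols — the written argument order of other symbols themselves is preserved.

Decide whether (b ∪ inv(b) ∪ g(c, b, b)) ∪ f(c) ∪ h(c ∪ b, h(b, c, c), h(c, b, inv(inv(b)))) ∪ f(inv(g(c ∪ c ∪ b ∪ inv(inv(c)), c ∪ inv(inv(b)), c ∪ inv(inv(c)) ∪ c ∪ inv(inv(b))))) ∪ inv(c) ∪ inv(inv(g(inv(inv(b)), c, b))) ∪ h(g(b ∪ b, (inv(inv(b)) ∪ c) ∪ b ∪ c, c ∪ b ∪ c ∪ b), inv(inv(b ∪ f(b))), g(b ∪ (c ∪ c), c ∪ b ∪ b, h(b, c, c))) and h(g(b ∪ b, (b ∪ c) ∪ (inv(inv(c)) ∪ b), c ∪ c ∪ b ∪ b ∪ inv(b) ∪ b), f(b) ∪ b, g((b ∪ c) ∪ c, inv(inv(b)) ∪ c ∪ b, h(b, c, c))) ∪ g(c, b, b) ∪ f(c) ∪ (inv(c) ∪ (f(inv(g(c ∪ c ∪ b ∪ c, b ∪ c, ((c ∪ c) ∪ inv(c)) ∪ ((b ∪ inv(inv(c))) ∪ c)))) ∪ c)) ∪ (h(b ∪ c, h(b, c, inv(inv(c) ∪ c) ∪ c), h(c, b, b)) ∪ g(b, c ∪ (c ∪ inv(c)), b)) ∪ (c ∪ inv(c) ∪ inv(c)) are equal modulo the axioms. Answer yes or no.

Answer: yes — both canonical forms are f(c) ∪ f(inv(g(b ∪ c ∪ c ∪ c, b ∪ c, b ∪ c ∪ c ∪ c))) ∪ g(b, c, b) ∪ g(c, b, b) ∪ h(b ∪ c, h(b, c, c), h(c, b, b)) ∪ h(g(b ∪ b, b ∪ b ∪ c ∪ c, b ∪ b ∪ c ∪ c), b ∪ f(b), g(b ∪ c ∪ c, b ∪ b ∪ c, h(b, c, c))) ∪ inv(c)

Derivation:
Left:  (b ∪ inv(b) ∪ g(c, b, b)) ∪ f(c) ∪ h(c ∪ b, h(b, c, c), h(c, b, inv(inv(b)))) ∪ f(inv(g(c ∪ c ∪ b ∪ inv(inv(c)), c ∪ inv(inv(b)), c ∪ inv(inv(c)) ∪ c ∪ inv(inv(b))))) ∪ inv(c) ∪ inv(inv(g(inv(inv(b)), c, b))) ∪ h(g(b ∪ b, (inv(inv(b)) ∪ c) ∪ b ∪ c, c ∪ b ∪ c ∪ b), inv(inv(b ∪ f(b))), g(b ∪ (c ∪ c), c ∪ b ∪ b, h(b, c, c)))
  Push inv inside:  distribute inv over ∪ and collapse double inv
  Cancel:  b cancels
  Collect terms:  g(c, b, b) ∪ f(c) ∪ h(b ∪ c, h(b, c, c), h(c, b, b)) ∪ f(inv(g(b ∪ c ∪ c ∪ c, b ∪ c, b ∪ c ∪ c ∪ c))) ∪ inv(c) ∪ g(b, c, b) ∪ h(g(b ∪ b, b ∪ b ∪ c ∪ c, b ∪ b ∪ c ∪ c), b ∪ f(b), g(b ∪ c ∪ c, b ∪ b ∪ c, h(b, c, c)))
  Order the arguments:  f(c) ∪ f(inv(g(b ∪ c ∪ c ∪ c, b ∪ c, b ∪ c ∪ c ∪ c))) ∪ g(b, c, b) ∪ g(c, b, b) ∪ h(b ∪ c, h(b, c, c), h(c, b, b)) ∪ h(g(b ∪ b, b ∪ b ∪ c ∪ c, b ∪ b ∪ c ∪ c), b ∪ f(b), g(b ∪ c ∪ c, b ∪ b ∪ c, h(b, c, c))) ∪ inv(c)
Right:  h(g(b ∪ b, (b ∪ c) ∪ (inv(inv(c)) ∪ b), c ∪ c ∪ b ∪ b ∪ inv(b) ∪ b), f(b) ∪ b, g((b ∪ c) ∪ c, inv(inv(b)) ∪ c ∪ b, h(b, c, c))) ∪ g(c, b, b) ∪ f(c) ∪ (inv(c) ∪ (f(inv(g(c ∪ c ∪ b ∪ c, b ∪ c, ((c ∪ c) ∪ inv(c)) ∪ ((b ∪ inv(inv(c))) ∪ c)))) ∪ c)) ∪ (h(b ∪ c, h(b, c, inv(inv(c) ∪ c) ∪ c), h(c, b, b)) ∪ g(b, c ∪ (c ∪ inv(c)), b)) ∪ (c ∪ inv(c) ∪ inv(c))
  Push inv inside:  distribute inv over ∪ and collapse double inv
  Combine occurrences:  h(g(b ∪ b, b ∪ b ∪ c ∪ c, b ∪ b ∪ c ∪ c), b ∪ f(b), g(b ∪ c ∪ c, b ∪ b ∪ c, h(b, c, c))) ∪ g(c, b, b) ∪ f(c) ∪ inv(c) ∪ f(inv(g(b ∪ c ∪ c ∪ c, b ∪ c, b ∪ c ∪ c ∪ c))) ∪ h(b ∪ c, h(b, c, c), h(c, b, b)) ∪ g(b, c, b)
  Sort arguments:  f(c) ∪ f(inv(g(b ∪ c ∪ c ∪ c, b ∪ c, b ∪ c ∪ c ∪ c))) ∪ g(b, c, b) ∪ g(c, b, b) ∪ h(b ∪ c, h(b, c, c), h(c, b, b)) ∪ h(g(b ∪ b, b ∪ b ∪ c ∪ c, b ∪ b ∪ c ∪ c), b ∪ f(b), g(b ∪ c ∪ c, b ∪ b ∪ c, h(b, c, c))) ∪ inv(c)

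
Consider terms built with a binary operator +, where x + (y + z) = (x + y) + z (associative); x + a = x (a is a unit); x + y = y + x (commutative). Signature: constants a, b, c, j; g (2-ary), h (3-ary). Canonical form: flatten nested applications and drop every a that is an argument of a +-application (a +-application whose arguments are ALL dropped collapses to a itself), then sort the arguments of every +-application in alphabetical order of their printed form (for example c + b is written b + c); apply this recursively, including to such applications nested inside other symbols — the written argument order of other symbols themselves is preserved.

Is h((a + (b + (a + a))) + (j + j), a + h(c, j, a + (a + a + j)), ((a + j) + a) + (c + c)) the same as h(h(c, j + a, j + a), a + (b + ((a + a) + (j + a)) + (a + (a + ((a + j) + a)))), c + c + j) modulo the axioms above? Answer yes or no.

Answer: no — h(b + j + j, h(c, j, j), c + c + j) vs h(h(c, j, j), b + j + j, c + c + j)

Derivation:
Left:  h((a + (b + (a + a))) + (j + j), a + h(c, j, a + (a + a + j)), ((a + j) + a) + (c + c))
  Focus inside:  a + h(c, j, a + (a + a + j))
  Inside:  h(c, j, a + (a + a + j))  →  h(c, j, j)
  Unit:  drop a
  Order the arguments:  h(c, j, j)
  Put back:  h(b + j + j, h(c, j, j), c + c + j)
Right:  h(h(c, j + a, j + a), a + (b + ((a + a) + (j + a)) + (a + (a + ((a + j) + a)))), c + c + j)
  Work inside:  a + (b + ((a + a) + (j + a)) + (a + (a + ((a + j) + a))))
  Un-nest:  a + b + a + a + j + a + a + a + a + j + a
  Unit:  drop a (×8)
  Order the arguments:  b + j + j
  Reassemble:  h(h(c, j, j), b + j + j, c + c + j)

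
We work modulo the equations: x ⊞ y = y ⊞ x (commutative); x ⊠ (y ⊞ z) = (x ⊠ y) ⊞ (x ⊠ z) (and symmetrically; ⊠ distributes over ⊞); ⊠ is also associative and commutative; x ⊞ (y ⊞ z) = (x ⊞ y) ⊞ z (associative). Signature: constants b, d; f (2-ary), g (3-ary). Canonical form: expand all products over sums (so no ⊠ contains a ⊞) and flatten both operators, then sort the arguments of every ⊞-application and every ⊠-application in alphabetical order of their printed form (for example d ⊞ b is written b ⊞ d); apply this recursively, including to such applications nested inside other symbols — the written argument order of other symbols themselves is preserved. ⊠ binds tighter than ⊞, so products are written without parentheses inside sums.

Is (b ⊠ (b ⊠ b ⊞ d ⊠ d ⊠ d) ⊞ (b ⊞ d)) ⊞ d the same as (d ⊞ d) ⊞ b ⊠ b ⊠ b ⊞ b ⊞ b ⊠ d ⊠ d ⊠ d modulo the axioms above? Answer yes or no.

Left:  (b ⊠ (b ⊠ b ⊞ d ⊠ d ⊠ d) ⊞ (b ⊞ d)) ⊞ d
  Distribute:  b ⊠ b ⊠ b ⊞ b ⊠ d ⊠ d ⊠ d ⊞ b ⊞ d ⊞ d
  Sort:  b ⊞ b ⊠ b ⊠ b ⊞ b ⊠ d ⊠ d ⊠ d ⊞ d ⊞ d
Right:  (d ⊞ d) ⊞ b ⊠ b ⊠ b ⊞ b ⊞ b ⊠ d ⊠ d ⊠ d
  Flatten:  d ⊞ d ⊞ b ⊠ b ⊠ b ⊞ b ⊞ b ⊠ d ⊠ d ⊠ d
  Order the arguments:  b ⊞ b ⊠ b ⊠ b ⊞ b ⊠ d ⊠ d ⊠ d ⊞ d ⊞ d

Answer: yes — both canonical forms are b ⊞ b ⊠ b ⊠ b ⊞ b ⊠ d ⊠ d ⊠ d ⊞ d ⊞ d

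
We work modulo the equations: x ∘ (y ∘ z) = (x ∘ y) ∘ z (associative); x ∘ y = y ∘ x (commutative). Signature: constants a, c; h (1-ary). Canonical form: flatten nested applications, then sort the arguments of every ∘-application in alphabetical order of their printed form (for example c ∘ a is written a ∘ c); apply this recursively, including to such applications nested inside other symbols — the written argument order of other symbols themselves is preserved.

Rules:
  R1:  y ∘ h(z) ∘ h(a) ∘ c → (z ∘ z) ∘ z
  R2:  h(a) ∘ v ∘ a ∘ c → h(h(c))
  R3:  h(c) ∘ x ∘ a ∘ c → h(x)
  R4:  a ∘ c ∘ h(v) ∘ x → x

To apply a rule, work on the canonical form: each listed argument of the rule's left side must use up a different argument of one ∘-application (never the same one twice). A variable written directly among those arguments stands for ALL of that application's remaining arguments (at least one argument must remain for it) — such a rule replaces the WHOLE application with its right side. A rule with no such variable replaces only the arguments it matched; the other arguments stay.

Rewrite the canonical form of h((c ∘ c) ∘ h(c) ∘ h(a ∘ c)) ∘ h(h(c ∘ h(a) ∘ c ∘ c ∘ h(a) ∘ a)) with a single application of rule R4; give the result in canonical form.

Canonical form:  h(c ∘ c ∘ h(a ∘ c) ∘ h(c)) ∘ h(h(a ∘ c ∘ c ∘ c ∘ h(a) ∘ h(a)))
R4 matches:  uses a, c, h(a);  v := a, x := c ∘ c ∘ h(a)
The extension variable absorbs all remaining arguments, so the whole application is rewritten.
Giving:  h(c ∘ c ∘ h(a ∘ c) ∘ h(c)) ∘ h(h(c ∘ c ∘ h(a)))

Answer: h(c ∘ c ∘ h(a ∘ c) ∘ h(c)) ∘ h(h(c ∘ c ∘ h(a)))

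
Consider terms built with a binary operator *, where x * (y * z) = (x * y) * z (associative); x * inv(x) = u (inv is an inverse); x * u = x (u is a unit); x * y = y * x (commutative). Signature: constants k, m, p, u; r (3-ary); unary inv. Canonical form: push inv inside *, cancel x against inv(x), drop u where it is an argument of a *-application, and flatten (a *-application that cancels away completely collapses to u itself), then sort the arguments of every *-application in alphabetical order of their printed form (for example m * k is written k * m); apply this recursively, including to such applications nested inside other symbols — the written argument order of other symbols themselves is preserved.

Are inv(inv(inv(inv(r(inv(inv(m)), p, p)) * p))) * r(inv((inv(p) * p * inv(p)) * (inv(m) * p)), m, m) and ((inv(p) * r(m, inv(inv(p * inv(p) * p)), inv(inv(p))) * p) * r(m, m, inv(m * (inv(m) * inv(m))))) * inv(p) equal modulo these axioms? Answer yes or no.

Answer: yes — both canonical forms are inv(p) * r(m, m, m) * r(m, p, p)

Derivation:
Left:  inv(inv(inv(inv(r(inv(inv(m)), p, p)) * p))) * r(inv((inv(p) * p * inv(p)) * (inv(m) * p)), m, m)
  Push inv inside:  distribute inv over * and collapse double inv
  Combine occurrences:  r(m, p, p) * inv(p) * r(m, m, m)
  Order the arguments:  inv(p) * r(m, m, m) * r(m, p, p)
Right:  ((inv(p) * r(m, inv(inv(p * inv(p) * p)), inv(inv(p))) * p) * r(m, m, inv(m * (inv(m) * inv(m))))) * inv(p)
  Push inv inside:  distribute inv over * and collapse double inv
  Collect:  inv(p) * r(m, p, p) * r(m, m, m)
  Order the arguments:  inv(p) * r(m, m, m) * r(m, p, p)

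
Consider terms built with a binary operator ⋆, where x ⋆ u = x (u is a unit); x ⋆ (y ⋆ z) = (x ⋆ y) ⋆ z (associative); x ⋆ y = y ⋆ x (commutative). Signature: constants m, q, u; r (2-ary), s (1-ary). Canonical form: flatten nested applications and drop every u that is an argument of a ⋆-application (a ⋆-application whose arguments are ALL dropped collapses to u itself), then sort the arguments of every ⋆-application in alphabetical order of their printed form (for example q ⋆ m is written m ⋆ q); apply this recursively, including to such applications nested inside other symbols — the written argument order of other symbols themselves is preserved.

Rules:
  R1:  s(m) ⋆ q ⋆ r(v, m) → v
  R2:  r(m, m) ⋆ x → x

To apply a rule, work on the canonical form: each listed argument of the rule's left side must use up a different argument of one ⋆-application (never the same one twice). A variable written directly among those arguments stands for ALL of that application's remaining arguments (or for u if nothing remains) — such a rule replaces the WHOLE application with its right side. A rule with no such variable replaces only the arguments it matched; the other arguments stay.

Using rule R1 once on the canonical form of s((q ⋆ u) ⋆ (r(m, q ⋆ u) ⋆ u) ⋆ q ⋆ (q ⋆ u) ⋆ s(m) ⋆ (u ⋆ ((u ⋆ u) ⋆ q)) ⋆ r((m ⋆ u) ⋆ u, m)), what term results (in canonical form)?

Answer: s(m ⋆ q ⋆ q ⋆ q ⋆ r(m, q))

Derivation:
Canonical form:  s(q ⋆ q ⋆ q ⋆ q ⋆ r(m, m) ⋆ r(m, q) ⋆ s(m))
R1 matches:  uses q, r(m, m), s(m);  v := m
Result:  s(m ⋆ q ⋆ q ⋆ q ⋆ r(m, q))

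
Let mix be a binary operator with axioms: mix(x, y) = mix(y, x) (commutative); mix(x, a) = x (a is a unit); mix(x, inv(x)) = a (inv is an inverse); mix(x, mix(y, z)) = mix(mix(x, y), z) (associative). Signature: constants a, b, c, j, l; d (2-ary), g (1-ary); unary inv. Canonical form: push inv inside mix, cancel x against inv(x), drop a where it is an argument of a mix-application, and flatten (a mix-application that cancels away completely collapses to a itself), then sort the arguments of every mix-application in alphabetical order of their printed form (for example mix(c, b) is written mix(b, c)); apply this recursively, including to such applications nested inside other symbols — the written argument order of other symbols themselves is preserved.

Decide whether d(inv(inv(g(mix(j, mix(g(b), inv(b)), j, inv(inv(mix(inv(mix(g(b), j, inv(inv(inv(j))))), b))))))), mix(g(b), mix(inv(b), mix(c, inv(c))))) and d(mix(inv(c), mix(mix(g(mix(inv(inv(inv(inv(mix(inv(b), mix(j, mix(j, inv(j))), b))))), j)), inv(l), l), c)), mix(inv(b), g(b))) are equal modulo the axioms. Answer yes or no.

Left:  d(inv(inv(g(mix(j, mix(g(b), inv(b)), j, inv(inv(mix(inv(mix(g(b), j, inv(inv(inv(j))))), b))))))), mix(g(b), mix(inv(b), mix(c, inv(c)))))
  Focus inside:  mix(j, mix(g(b), inv(b)), j, inv(inv(mix(inv(mix(g(b), j, inv(inv(inv(j))))), b))))
  Push inv inside:  distribute inv over mix and collapse double inv
  Cancel inverse pairs:  g(b) cancels; b cancels
  Combine occurrences:  mix(j, j)
  Rebuild:  d(g(mix(j, j)), mix(g(b), inv(b)))
Right:  d(mix(inv(c), mix(mix(g(mix(inv(inv(inv(inv(mix(inv(b), mix(j, mix(j, inv(j))), b))))), j)), inv(l), l), c)), mix(inv(b), g(b)))
  Focus inside:  mix(inv(c), mix(mix(g(mix(inv(inv(inv(inv(mix(inv(b), mix(j, mix(j, inv(j))), b))))), j)), inv(l), l), c))
  Push inv inside:  distribute inv over mix and collapse double inv
  Cancel:  c cancels; l cancels
  Collect terms:  g(mix(j, j))
  Put back:  d(g(mix(j, j)), mix(g(b), inv(b)))

Answer: yes — both canonical forms are d(g(mix(j, j)), mix(g(b), inv(b)))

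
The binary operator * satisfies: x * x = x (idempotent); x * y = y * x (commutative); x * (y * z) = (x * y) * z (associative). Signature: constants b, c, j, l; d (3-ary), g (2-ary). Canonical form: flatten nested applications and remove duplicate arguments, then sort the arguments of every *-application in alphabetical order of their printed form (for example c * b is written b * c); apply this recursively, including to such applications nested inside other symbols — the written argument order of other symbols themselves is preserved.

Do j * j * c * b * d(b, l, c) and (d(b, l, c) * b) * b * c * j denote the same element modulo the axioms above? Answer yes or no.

Left:  j * j * c * b * d(b, l, c)
  Deduplicate:  drop duplicate j
  Sort arguments:  b * c * d(b, l, c) * j
Right:  (d(b, l, c) * b) * b * c * j
  Un-nest:  d(b, l, c) * b * b * c * j
  Idempotence:  drop duplicate b
  Sort:  b * c * d(b, l, c) * j

Answer: yes — both canonical forms are b * c * d(b, l, c) * j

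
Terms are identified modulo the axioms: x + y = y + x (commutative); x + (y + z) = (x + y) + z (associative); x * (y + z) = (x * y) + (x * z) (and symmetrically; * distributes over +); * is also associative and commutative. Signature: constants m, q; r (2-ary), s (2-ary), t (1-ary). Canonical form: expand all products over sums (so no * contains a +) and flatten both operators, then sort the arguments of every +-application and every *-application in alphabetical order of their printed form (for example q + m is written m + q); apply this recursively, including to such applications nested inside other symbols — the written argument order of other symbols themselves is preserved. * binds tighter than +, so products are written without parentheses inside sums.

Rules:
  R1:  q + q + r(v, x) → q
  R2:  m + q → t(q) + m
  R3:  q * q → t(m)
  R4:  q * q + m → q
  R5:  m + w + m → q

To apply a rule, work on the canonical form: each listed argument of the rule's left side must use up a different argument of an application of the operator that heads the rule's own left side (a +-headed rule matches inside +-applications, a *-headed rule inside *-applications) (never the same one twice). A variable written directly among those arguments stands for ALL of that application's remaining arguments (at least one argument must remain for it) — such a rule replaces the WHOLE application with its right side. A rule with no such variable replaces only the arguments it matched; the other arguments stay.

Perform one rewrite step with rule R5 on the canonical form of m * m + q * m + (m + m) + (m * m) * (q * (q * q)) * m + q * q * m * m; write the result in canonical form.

Answer: q

Derivation:
Canonical form:  m + m + m * m + m * m * m * q * q * q + m * m * q * q + m * q
Apply R5:  consuming m, m;  w := m * m + m * m * m * q * q * q + m * m * q * q + m * q
The variable takes the whole remainder — replace the entire application.
Result:  q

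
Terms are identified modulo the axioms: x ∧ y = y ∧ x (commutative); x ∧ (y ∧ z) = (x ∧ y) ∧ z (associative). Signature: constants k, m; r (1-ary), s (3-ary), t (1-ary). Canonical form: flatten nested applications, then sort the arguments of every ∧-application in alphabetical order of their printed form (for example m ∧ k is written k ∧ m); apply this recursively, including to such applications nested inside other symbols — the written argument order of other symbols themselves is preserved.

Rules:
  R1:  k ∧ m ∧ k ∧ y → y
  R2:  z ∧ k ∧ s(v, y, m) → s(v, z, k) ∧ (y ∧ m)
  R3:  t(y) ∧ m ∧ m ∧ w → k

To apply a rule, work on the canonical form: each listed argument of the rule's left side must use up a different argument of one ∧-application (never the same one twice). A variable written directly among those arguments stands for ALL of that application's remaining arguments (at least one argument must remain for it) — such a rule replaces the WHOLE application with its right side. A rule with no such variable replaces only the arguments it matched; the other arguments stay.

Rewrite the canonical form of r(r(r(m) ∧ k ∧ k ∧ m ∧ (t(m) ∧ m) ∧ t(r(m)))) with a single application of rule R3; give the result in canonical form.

Canonical form:  r(r(k ∧ k ∧ m ∧ m ∧ r(m) ∧ t(m) ∧ t(r(m))))
R3 matches:  uses m, m, t(m);  w := k ∧ k ∧ r(m) ∧ t(r(m)), y := m
The extension variable absorbs all remaining arguments, so the whole application is rewritten.
Result:  r(r(k))

Answer: r(r(k))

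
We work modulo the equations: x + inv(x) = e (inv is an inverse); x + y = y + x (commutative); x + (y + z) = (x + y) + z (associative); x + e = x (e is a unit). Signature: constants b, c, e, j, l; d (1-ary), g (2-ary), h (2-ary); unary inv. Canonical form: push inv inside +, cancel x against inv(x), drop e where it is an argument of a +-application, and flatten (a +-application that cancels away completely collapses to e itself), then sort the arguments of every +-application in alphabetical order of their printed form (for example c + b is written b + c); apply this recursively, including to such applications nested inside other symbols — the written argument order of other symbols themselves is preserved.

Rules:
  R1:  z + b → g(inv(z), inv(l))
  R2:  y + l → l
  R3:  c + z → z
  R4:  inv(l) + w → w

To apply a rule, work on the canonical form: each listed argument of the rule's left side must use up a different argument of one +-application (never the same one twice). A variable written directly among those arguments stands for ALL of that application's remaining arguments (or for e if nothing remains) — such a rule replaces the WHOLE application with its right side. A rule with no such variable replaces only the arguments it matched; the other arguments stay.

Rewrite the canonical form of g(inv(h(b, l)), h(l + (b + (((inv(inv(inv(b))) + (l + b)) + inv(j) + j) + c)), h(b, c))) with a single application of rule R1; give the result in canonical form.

Canonical form:  g(inv(h(b, l)), h(b + c + l + l, h(b, c)))
Apply R1:  consuming b;  z := c + l + l
The extension variable absorbs all remaining arguments, so the whole application is rewritten.
Result:  g(inv(h(b, l)), h(g(inv(c) + inv(l) + inv(l), inv(l)), h(b, c)))

Answer: g(inv(h(b, l)), h(g(inv(c) + inv(l) + inv(l), inv(l)), h(b, c)))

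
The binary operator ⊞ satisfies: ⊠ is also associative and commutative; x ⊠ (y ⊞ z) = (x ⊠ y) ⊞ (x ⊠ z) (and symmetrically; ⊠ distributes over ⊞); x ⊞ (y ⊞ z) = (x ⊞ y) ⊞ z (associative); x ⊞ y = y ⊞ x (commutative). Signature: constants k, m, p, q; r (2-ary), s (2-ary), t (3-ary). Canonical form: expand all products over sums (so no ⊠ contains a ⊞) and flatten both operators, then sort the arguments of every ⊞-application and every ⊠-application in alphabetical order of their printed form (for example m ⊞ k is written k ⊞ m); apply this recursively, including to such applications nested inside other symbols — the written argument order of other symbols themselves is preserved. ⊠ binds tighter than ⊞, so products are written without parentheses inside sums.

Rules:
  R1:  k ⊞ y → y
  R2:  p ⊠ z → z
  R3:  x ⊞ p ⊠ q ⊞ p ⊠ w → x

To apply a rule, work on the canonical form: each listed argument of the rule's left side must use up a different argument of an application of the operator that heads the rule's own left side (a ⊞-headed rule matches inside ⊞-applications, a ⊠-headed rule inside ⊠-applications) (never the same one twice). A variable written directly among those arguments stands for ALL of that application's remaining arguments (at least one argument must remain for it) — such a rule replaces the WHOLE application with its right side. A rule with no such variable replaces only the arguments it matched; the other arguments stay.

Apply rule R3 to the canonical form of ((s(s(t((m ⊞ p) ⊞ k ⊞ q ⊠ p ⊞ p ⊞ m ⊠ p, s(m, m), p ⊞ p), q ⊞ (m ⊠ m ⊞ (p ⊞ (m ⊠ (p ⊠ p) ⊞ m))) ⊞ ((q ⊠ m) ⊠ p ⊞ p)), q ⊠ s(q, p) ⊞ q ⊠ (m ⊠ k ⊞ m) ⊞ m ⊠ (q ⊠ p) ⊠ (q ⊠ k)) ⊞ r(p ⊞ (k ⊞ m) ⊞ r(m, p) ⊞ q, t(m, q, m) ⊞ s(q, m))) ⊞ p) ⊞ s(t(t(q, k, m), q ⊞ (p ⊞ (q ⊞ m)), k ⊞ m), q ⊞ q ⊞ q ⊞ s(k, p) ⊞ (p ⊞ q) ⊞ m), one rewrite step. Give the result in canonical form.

Canonical form:  p ⊞ r(k ⊞ m ⊞ p ⊞ q ⊞ r(m, p), s(q, m) ⊞ t(m, q, m)) ⊞ s(s(t(k ⊞ m ⊞ m ⊠ p ⊞ p ⊞ p ⊞ p ⊠ q, s(m, m), p ⊞ p), m ⊞ m ⊠ m ⊞ m ⊠ p ⊠ p ⊞ m ⊠ p ⊠ q ⊞ p ⊞ p ⊞ q), k ⊠ m ⊠ p ⊠ q ⊠ q ⊞ k ⊠ m ⊠ q ⊞ m ⊠ q ⊞ q ⊠ s(q, p)) ⊞ s(t(t(q, k, m), m ⊞ p ⊞ q ⊞ q, k ⊞ m), m ⊞ p ⊞ q ⊞ q ⊞ q ⊞ q ⊞ s(k, p))
R3 matches:  uses m ⊠ p, p ⊠ q;  w := m, x := k ⊞ m ⊞ p ⊞ p
The extension variable absorbs all remaining arguments, so the whole application is rewritten.
Result:  p ⊞ r(k ⊞ m ⊞ p ⊞ q ⊞ r(m, p), s(q, m) ⊞ t(m, q, m)) ⊞ s(s(t(k ⊞ m ⊞ p ⊞ p, s(m, m), p ⊞ p), m ⊞ m ⊠ m ⊞ m ⊠ p ⊠ p ⊞ m ⊠ p ⊠ q ⊞ p ⊞ p ⊞ q), k ⊠ m ⊠ p ⊠ q ⊠ q ⊞ k ⊠ m ⊠ q ⊞ m ⊠ q ⊞ q ⊠ s(q, p)) ⊞ s(t(t(q, k, m), m ⊞ p ⊞ q ⊞ q, k ⊞ m), m ⊞ p ⊞ q ⊞ q ⊞ q ⊞ q ⊞ s(k, p))

Answer: p ⊞ r(k ⊞ m ⊞ p ⊞ q ⊞ r(m, p), s(q, m) ⊞ t(m, q, m)) ⊞ s(s(t(k ⊞ m ⊞ p ⊞ p, s(m, m), p ⊞ p), m ⊞ m ⊠ m ⊞ m ⊠ p ⊠ p ⊞ m ⊠ p ⊠ q ⊞ p ⊞ p ⊞ q), k ⊠ m ⊠ p ⊠ q ⊠ q ⊞ k ⊠ m ⊠ q ⊞ m ⊠ q ⊞ q ⊠ s(q, p)) ⊞ s(t(t(q, k, m), m ⊞ p ⊞ q ⊞ q, k ⊞ m), m ⊞ p ⊞ q ⊞ q ⊞ q ⊞ q ⊞ s(k, p))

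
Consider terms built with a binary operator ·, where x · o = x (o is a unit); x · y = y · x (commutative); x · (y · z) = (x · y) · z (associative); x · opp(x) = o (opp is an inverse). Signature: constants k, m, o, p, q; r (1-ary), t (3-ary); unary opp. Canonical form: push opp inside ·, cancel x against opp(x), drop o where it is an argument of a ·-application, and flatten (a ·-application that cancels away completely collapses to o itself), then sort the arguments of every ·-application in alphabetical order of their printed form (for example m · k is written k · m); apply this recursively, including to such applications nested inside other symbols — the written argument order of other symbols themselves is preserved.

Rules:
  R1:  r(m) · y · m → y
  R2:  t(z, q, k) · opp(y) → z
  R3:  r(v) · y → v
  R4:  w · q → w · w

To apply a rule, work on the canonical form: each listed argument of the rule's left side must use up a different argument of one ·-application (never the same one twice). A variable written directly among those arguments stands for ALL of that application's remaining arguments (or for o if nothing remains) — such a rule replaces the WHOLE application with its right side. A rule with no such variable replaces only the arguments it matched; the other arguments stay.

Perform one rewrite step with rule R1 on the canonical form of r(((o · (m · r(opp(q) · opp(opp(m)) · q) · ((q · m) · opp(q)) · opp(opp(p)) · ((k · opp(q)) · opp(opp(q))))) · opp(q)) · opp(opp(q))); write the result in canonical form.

Answer: r(k · m · p)

Derivation:
Canonical form:  r(k · m · m · p · r(m))
Match R1:  consume m, r(m);  y := k · m · p
Every leftover argument binds to the variable; the entire application is replaced.
New term:  r(k · m · p)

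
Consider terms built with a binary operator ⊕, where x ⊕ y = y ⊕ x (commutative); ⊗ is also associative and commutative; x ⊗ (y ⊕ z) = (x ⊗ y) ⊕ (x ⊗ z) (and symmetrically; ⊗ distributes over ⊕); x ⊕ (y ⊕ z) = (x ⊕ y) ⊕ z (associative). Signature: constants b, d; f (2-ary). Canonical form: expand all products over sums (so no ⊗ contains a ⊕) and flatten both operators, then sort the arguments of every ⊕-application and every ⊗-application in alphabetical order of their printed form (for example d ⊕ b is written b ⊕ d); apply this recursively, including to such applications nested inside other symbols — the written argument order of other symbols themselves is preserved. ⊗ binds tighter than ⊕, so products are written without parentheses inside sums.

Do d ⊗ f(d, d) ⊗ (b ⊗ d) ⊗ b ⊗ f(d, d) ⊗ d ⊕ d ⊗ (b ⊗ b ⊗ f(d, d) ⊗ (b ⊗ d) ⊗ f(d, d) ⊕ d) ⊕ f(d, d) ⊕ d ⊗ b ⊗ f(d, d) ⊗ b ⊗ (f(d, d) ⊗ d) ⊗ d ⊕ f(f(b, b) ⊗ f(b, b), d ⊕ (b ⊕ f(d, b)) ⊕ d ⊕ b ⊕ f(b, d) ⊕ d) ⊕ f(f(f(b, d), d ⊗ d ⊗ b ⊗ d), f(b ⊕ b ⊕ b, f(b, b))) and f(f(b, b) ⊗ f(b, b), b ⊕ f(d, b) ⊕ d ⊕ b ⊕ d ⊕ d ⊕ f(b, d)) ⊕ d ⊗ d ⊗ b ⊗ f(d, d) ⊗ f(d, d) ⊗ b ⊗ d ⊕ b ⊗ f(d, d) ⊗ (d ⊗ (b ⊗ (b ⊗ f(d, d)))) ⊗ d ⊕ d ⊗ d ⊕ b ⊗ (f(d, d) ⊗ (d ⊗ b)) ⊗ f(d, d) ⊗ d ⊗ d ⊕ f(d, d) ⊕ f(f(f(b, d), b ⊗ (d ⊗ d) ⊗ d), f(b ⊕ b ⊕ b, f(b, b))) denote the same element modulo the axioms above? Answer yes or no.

Answer: yes — both canonical forms are b ⊗ b ⊗ b ⊗ d ⊗ d ⊗ f(d, d) ⊗ f(d, d) ⊕ b ⊗ b ⊗ d ⊗ d ⊗ d ⊗ f(d, d) ⊗ f(d, d) ⊕ b ⊗ b ⊗ d ⊗ d ⊗ d ⊗ f(d, d) ⊗ f(d, d) ⊕ d ⊗ d ⊕ f(d, d) ⊕ f(f(b, b) ⊗ f(b, b), b ⊕ b ⊕ d ⊕ d ⊕ d ⊕ f(b, d) ⊕ f(d, b)) ⊕ f(f(f(b, d), b ⊗ d ⊗ d ⊗ d), f(b ⊕ b ⊕ b, f(b, b)))

Derivation:
Left:  d ⊗ f(d, d) ⊗ (b ⊗ d) ⊗ b ⊗ f(d, d) ⊗ d ⊕ d ⊗ (b ⊗ b ⊗ f(d, d) ⊗ (b ⊗ d) ⊗ f(d, d) ⊕ d) ⊕ f(d, d) ⊕ d ⊗ b ⊗ f(d, d) ⊗ b ⊗ (f(d, d) ⊗ d) ⊗ d ⊕ f(f(b, b) ⊗ f(b, b), d ⊕ (b ⊕ f(d, b)) ⊕ d ⊕ b ⊕ f(b, d) ⊕ d) ⊕ f(f(f(b, d), d ⊗ d ⊗ b ⊗ d), f(b ⊕ b ⊕ b, f(b, b)))
  Expand products over sums:  b ⊗ b ⊗ d ⊗ d ⊗ d ⊗ f(d, d) ⊗ f(d, d) ⊕ b ⊗ b ⊗ b ⊗ d ⊗ d ⊗ f(d, d) ⊗ f(d, d) ⊕ d ⊗ d ⊕ f(d, d) ⊕ b ⊗ b ⊗ d ⊗ d ⊗ d ⊗ f(d, d) ⊗ f(d, d) ⊕ f(f(b, b) ⊗ f(b, b), b ⊕ b ⊕ d ⊕ d ⊕ d ⊕ f(b, d) ⊕ f(d, b)) ⊕ f(f(f(b, d), b ⊗ d ⊗ d ⊗ d), f(b ⊕ b ⊕ b, f(b, b)))
  Sort:  b ⊗ b ⊗ b ⊗ d ⊗ d ⊗ f(d, d) ⊗ f(d, d) ⊕ b ⊗ b ⊗ d ⊗ d ⊗ d ⊗ f(d, d) ⊗ f(d, d) ⊕ b ⊗ b ⊗ d ⊗ d ⊗ d ⊗ f(d, d) ⊗ f(d, d) ⊕ d ⊗ d ⊕ f(d, d) ⊕ f(f(b, b) ⊗ f(b, b), b ⊕ b ⊕ d ⊕ d ⊕ d ⊕ f(b, d) ⊕ f(d, b)) ⊕ f(f(f(b, d), b ⊗ d ⊗ d ⊗ d), f(b ⊕ b ⊕ b, f(b, b)))
Right:  f(f(b, b) ⊗ f(b, b), b ⊕ f(d, b) ⊕ d ⊕ b ⊕ d ⊕ d ⊕ f(b, d)) ⊕ d ⊗ d ⊗ b ⊗ f(d, d) ⊗ f(d, d) ⊗ b ⊗ d ⊕ b ⊗ f(d, d) ⊗ (d ⊗ (b ⊗ (b ⊗ f(d, d)))) ⊗ d ⊕ d ⊗ d ⊕ b ⊗ (f(d, d) ⊗ (d ⊗ b)) ⊗ f(d, d) ⊗ d ⊗ d ⊕ f(d, d) ⊕ f(f(f(b, d), b ⊗ (d ⊗ d) ⊗ d), f(b ⊕ b ⊕ b, f(b, b)))
  Flatten:  f(f(b, b) ⊗ f(b, b), b ⊕ b ⊕ d ⊕ d ⊕ d ⊕ f(b, d) ⊕ f(d, b)) ⊕ b ⊗ b ⊗ d ⊗ d ⊗ d ⊗ f(d, d) ⊗ f(d, d) ⊕ b ⊗ b ⊗ b ⊗ d ⊗ d ⊗ f(d, d) ⊗ f(d, d) ⊕ d ⊗ d ⊕ b ⊗ b ⊗ d ⊗ d ⊗ d ⊗ f(d, d) ⊗ f(d, d) ⊕ f(d, d) ⊕ f(f(f(b, d), b ⊗ d ⊗ d ⊗ d), f(b ⊕ b ⊕ b, f(b, b)))
  Order the arguments:  b ⊗ b ⊗ b ⊗ d ⊗ d ⊗ f(d, d) ⊗ f(d, d) ⊕ b ⊗ b ⊗ d ⊗ d ⊗ d ⊗ f(d, d) ⊗ f(d, d) ⊕ b ⊗ b ⊗ d ⊗ d ⊗ d ⊗ f(d, d) ⊗ f(d, d) ⊕ d ⊗ d ⊕ f(d, d) ⊕ f(f(b, b) ⊗ f(b, b), b ⊕ b ⊕ d ⊕ d ⊕ d ⊕ f(b, d) ⊕ f(d, b)) ⊕ f(f(f(b, d), b ⊗ d ⊗ d ⊗ d), f(b ⊕ b ⊕ b, f(b, b)))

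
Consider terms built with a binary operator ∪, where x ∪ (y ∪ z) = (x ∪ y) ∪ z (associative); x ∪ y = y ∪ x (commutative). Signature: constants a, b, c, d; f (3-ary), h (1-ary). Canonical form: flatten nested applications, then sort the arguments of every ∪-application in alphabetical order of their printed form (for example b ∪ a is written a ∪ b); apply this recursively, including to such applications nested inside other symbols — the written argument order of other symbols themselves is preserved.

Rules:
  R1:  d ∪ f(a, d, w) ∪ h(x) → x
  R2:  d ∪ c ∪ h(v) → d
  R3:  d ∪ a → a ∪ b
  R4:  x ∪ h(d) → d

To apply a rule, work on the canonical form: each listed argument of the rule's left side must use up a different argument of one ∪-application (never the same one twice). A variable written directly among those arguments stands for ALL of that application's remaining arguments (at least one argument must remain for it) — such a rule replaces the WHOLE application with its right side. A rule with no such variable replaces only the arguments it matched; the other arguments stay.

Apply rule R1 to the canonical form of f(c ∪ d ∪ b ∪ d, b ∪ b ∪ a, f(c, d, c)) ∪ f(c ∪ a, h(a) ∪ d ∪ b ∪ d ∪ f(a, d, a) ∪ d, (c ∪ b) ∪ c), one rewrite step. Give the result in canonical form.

Canonical form:  f(a ∪ c, b ∪ d ∪ d ∪ d ∪ f(a, d, a) ∪ h(a), b ∪ c ∪ c) ∪ f(b ∪ c ∪ d ∪ d, a ∪ b ∪ b, f(c, d, c))
R1 matches:  uses d, f(a, d, a), h(a);  w := a, x := a
Giving:  f(a ∪ c, a ∪ b ∪ d ∪ d, b ∪ c ∪ c) ∪ f(b ∪ c ∪ d ∪ d, a ∪ b ∪ b, f(c, d, c))

Answer: f(a ∪ c, a ∪ b ∪ d ∪ d, b ∪ c ∪ c) ∪ f(b ∪ c ∪ d ∪ d, a ∪ b ∪ b, f(c, d, c))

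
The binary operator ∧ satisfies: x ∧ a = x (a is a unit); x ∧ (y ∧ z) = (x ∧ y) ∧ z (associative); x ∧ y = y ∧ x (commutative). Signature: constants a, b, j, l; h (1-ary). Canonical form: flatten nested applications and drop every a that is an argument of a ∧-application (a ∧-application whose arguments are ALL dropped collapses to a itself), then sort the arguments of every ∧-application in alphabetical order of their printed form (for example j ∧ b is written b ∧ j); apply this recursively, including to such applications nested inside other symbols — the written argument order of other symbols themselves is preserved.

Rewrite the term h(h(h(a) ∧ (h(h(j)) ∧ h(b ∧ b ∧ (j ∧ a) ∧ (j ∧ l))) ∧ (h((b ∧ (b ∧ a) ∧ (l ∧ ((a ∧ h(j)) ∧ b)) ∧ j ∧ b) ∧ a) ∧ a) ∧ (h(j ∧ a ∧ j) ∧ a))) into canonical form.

Work inside:  h(a) ∧ (h(h(j)) ∧ h(b ∧ b ∧ (j ∧ a) ∧ (j ∧ l))) ∧ (h((b ∧ (b ∧ a) ∧ (l ∧ ((a ∧ h(j)) ∧ b)) ∧ j ∧ b) ∧ a) ∧ a) ∧ (h(j ∧ a ∧ j) ∧ a)
Flatten:  h(a) ∧ h(h(j)) ∧ h(b ∧ b ∧ (j ∧ a) ∧ (j ∧ l)) ∧ h((b ∧ (b ∧ a) ∧ (l ∧ ((a ∧ h(j)) ∧ b)) ∧ j ∧ b) ∧ a) ∧ a ∧ h(j ∧ a ∧ j) ∧ a
Canonicalize subterm:  h(b ∧ b ∧ (j ∧ a) ∧ (j ∧ l))  →  h(b ∧ b ∧ j ∧ j ∧ l)
Inside:  h((b ∧ (b ∧ a) ∧ (l ∧ ((a ∧ h(j)) ∧ b)) ∧ j ∧ b) ∧ a)  →  h(b ∧ b ∧ b ∧ b ∧ h(j) ∧ j ∧ l)
Simplify inside:  h(j ∧ a ∧ j)  →  h(j ∧ j)
Unit:  drop a (×2)
Sort:  h(a) ∧ h(b ∧ b ∧ b ∧ b ∧ h(j) ∧ j ∧ l) ∧ h(b ∧ b ∧ j ∧ j ∧ l) ∧ h(h(j)) ∧ h(j ∧ j)
Reassemble:  h(h(h(a) ∧ h(b ∧ b ∧ b ∧ b ∧ h(j) ∧ j ∧ l) ∧ h(b ∧ b ∧ j ∧ j ∧ l) ∧ h(h(j)) ∧ h(j ∧ j)))

Answer: h(h(h(a) ∧ h(b ∧ b ∧ b ∧ b ∧ h(j) ∧ j ∧ l) ∧ h(b ∧ b ∧ j ∧ j ∧ l) ∧ h(h(j)) ∧ h(j ∧ j)))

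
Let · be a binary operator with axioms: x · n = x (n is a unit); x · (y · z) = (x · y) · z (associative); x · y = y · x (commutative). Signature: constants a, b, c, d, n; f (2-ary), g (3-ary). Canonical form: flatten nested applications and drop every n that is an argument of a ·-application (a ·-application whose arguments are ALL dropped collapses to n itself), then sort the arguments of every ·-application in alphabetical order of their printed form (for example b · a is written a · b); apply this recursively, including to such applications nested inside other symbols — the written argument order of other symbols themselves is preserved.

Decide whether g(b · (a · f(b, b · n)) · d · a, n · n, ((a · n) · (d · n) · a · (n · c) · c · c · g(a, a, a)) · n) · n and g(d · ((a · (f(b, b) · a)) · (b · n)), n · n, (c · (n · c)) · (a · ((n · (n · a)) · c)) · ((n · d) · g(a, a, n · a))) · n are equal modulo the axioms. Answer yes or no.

Left:  g(b · (a · f(b, b · n)) · d · a, n · n, ((a · n) · (d · n) · a · (n · c) · c · c · g(a, a, a)) · n) · n
  Inside:  g(b · (a · f(b, b · n)) · d · a, n · n, ((a · n) · (d · n) · a · (n · c) · c · c · g(a, a, a)) · n)  →  g(a · a · b · d · f(b, b), n, a · a · c · c · c · d · g(a, a, a))
  Units out:  drop n
  Sort:  g(a · a · b · d · f(b, b), n, a · a · c · c · c · d · g(a, a, a))
Right:  g(d · ((a · (f(b, b) · a)) · (b · n)), n · n, (c · (n · c)) · (a · ((n · (n · a)) · c)) · ((n · d) · g(a, a, n · a))) · n
  Canonicalize subterm:  g(d · ((a · (f(b, b) · a)) · (b · n)), n · n, (c · (n · c)) · (a · ((n · (n · a)) · c)) · ((n · d) · g(a, a, n · a)))  →  g(a · a · b · d · f(b, b), n, a · a · c · c · c · d · g(a, a, a))
  Drop the unit:  drop n
  Order the arguments:  g(a · a · b · d · f(b, b), n, a · a · c · c · c · d · g(a, a, a))

Answer: yes — both canonical forms are g(a · a · b · d · f(b, b), n, a · a · c · c · c · d · g(a, a, a))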